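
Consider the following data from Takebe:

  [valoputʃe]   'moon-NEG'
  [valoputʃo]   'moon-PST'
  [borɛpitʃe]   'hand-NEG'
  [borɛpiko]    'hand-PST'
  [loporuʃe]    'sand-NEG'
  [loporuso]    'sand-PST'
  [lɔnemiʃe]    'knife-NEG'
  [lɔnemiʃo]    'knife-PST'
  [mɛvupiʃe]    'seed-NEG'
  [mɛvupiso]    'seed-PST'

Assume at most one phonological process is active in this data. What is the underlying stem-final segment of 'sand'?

'sand' shows [ʃ] ~ [s] at the end of the stem ([loporuʃe] vs [loporuso]).
Compare 'knife', with invariant [ʃ] in [lɔnemiʃe] and [lɔnemiʃo]: an analysis with underlying /ʃ/ and a rule producing [s] before the PST suffix would wrongly predict alternation here too.
So /s/ is underlying, and a rule of palatalization before a front vowel — /k/ and /s/ become palato-alveolar [tʃ] and [ʃ] before a front vowel — gives [ʃ].

/s/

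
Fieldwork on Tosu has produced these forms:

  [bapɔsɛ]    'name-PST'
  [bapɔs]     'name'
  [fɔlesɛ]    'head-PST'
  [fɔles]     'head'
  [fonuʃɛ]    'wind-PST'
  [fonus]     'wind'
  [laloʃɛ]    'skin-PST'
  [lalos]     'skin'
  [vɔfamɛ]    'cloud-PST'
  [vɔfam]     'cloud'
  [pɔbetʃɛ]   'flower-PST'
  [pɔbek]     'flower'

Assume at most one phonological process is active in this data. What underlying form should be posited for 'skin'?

/laloʃ/

'skin' shows [ʃ] ~ [s] at the end of the stem ([laloʃɛ] vs [lalos]).
Compare 'name', with invariant [s] in [bapɔsɛ] and [bapɔs]: an analysis with underlying /s/ and a rule producing [ʃ] before the PST suffix would wrongly predict alternation here too.
The underlying segment must be /ʃ/; palato-alveolar /tʃ/ and /ʃ/ become [k] and [s] when no front vowel follows, yielding [s] there.
Hence 'skin' is /laloʃ/ underlyingly.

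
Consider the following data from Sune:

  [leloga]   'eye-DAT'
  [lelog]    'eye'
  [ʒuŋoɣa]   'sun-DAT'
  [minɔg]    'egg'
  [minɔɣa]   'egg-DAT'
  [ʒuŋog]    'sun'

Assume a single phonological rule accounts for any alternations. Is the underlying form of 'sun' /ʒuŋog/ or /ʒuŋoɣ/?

In [ʒuŋoɣa] and [ʒuŋog] the final segment of 'sun' alternates: [ɣ] ~ [g].
Compare 'eye', with invariant [g] in [leloga] and [lelog]: an analysis with underlying /g/ and a rule producing [ɣ] before the DAT suffix would wrongly predict alternation here too.
The underlying segment must be /ɣ/; voiced fricatives become stops word-finally, yielding [g] there.

/ʒuŋoɣ/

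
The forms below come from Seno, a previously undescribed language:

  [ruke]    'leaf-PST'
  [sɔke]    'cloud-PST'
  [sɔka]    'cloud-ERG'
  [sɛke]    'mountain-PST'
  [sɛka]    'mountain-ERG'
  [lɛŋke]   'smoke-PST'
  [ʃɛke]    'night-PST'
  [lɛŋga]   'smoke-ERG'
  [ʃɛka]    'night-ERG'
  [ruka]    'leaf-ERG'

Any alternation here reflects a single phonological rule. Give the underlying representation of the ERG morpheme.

/-ga/

The ERG morpheme has two allomorphs, [-ga] and [-ka].
The PST suffix, which begins with [k], is invariant after every stem; so [k] is not altered by any rule here.
The ERG suffix is therefore /-ga/ underlyingly, with post-vocalic devoicing: voiced stops become voiceless after a vowel.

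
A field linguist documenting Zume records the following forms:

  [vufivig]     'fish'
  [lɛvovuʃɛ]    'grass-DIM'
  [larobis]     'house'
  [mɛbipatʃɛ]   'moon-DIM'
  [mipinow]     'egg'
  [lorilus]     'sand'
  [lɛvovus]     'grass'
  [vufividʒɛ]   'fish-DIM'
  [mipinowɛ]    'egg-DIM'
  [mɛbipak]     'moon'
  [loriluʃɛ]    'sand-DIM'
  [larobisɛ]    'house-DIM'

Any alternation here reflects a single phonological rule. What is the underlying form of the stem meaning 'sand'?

The stem for 'sand' ends in [s] in [lorilus] but [ʃ] in [loriluʃɛ].
If /s/ were underlying and a rule turned it into [ʃ] before the DIM suffix, 'house' would also alternate; but it has [s] in both [larobis] and [larobisɛ].
The alternation reflects depalatalization: palato-alveolar /tʃ/, /dʒ/ and /ʃ/ become [k], [g] and [s] when no front vowel follows. /ʃ/ is underlying.
The underlying form of 'sand' is therefore /loriluʃ/.

/loriluʃ/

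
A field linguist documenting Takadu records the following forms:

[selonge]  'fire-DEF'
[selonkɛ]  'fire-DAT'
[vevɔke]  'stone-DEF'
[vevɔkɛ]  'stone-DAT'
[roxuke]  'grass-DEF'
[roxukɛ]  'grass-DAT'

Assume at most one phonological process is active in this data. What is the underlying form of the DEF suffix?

/-ge/

The DEF morpheme has two allomorphs, [-ge] and [-ke].
The DAT suffix, which begins with [k], is invariant after every stem; so [k] is not altered by any rule here.
The DEF suffix is therefore /-ge/ underlyingly, with post-vocalic devoicing: voiced stops become voiceless after a vowel.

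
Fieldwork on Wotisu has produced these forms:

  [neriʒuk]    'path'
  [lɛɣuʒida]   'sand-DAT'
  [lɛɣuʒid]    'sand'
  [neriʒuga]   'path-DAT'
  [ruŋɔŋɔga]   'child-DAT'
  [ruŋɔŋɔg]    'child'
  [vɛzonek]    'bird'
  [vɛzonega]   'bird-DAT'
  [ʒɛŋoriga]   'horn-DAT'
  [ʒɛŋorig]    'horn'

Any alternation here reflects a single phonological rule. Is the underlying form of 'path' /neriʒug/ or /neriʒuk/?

The stem for 'path' ends in [k] in [neriʒuk] but [g] in [neriʒuga].
The stem 'child' ([ruŋɔŋɔg], [ruŋɔŋɔga]) shows [g] unchanged in both environments, so [g] cannot be basic with [k] derived in isolation.
Therefore /k/ is basic and [g] is derived by intervocalic voicing (voiceless stops become voiced between vowels).

/neriʒuk/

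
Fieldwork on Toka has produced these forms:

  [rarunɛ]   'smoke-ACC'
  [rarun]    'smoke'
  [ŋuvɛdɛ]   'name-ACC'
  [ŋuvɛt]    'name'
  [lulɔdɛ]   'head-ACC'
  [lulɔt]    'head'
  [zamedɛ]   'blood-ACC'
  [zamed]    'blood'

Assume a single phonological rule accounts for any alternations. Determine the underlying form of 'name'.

The stem for 'name' ends in [d] in [ŋuvɛdɛ] but [t] in [ŋuvɛt].
But 'blood' keeps [d] in both environments ([zamedɛ], [zamed]), so there is no rule changing /d/ to [t] in isolation.
Therefore /t/ is basic and [d] is derived by intervocalic voicing (voiceless stops become voiced between vowels).

/ŋuvɛt/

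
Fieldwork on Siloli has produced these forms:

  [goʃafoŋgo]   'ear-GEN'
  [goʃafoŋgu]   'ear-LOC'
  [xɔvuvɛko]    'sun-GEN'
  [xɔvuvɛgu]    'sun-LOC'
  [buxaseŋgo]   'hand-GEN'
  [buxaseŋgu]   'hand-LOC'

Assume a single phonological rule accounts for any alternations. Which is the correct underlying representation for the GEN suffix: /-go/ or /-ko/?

/-ko/

The GEN morpheme has two allomorphs, [-go] and [-ko].
The LOC suffix, which begins with [g], is invariant after every stem; so [g] is not altered by any rule here.
The GEN suffix is therefore /-ko/ underlyingly, with post-nasal voicing: voiceless stops become voiced after a nasal.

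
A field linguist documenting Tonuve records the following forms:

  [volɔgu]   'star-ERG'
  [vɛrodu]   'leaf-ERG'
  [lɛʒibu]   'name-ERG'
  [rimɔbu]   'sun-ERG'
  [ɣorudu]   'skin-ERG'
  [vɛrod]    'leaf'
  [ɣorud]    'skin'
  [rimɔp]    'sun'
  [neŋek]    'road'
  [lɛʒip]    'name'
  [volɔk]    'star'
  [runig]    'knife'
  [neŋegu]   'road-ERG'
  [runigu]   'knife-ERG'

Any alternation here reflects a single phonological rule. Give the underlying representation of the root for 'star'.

/volɔk/

The root 'star' surfaces as [volɔk] and [volɔgu], with a stem-final [k] ~ [g] alternation.
If /g/ were underlying and a rule turned it into [k] in isolation, 'knife' would also alternate; but it has [g] in both [runig] and [runigu].
Therefore /k/ is basic and [g] is derived by intervocalic voicing (voiceless stops become voiced between vowels).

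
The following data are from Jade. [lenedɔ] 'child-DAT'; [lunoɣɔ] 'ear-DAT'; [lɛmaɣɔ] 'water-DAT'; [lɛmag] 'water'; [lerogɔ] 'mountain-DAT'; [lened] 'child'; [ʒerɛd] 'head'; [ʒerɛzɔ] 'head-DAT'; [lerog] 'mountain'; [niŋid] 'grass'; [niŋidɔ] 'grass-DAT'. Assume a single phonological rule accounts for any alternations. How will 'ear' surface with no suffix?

The stem for 'water' ends in [ɣ] in [lɛmaɣɔ] but [g] in [lɛmag].
But 'mountain' keeps [g] in both environments ([lerogɔ], [lerog]), so there is no rule changing /g/ to [ɣ] before the DAT suffix.
The underlying segment must be /ɣ/; voiced fricatives become stops word-finally, yielding [g] there.
The one attested form of 'ear', [lunoɣɔ], shows underlying /lunoɣ/. Applying the same rule word-finally gives [lunog].

[lunog]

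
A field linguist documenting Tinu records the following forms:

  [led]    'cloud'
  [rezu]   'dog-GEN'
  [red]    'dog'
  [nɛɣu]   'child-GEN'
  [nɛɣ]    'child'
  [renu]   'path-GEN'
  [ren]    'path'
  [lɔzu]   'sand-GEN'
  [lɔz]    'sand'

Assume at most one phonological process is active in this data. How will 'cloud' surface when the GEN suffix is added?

[lezu]

The stem for 'dog' ends in [z] in [rezu] but [d] in [red].
The stem 'sand' ([lɔzu], [lɔz]) shows [z] unchanged in both environments, so [z] cannot be basic with [d] derived in isolation.
So /d/ is underlying, and a rule of intervocalic spirantization — voiced stops become fricatives between vowels — gives [z].
The one attested form of 'cloud', [led], shows underlying /led/. Applying the same rule between vowels gives [lezu].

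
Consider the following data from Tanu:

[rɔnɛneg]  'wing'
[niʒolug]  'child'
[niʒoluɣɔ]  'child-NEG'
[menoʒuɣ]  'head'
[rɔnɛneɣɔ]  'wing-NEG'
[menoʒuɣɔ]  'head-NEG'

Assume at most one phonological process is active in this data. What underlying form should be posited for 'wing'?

/rɔnɛneg/

The stem for 'wing' ends in [ɣ] in [rɔnɛneɣɔ] but [g] in [rɔnɛneg].
But 'head' keeps [ɣ] in both environments ([menoʒuɣɔ], [menoʒuɣ]), so there is no rule changing /ɣ/ to [g] in isolation.
The alternation reflects intervocalic spirantization: voiced stops become fricatives between vowels. /g/ is underlying.
Hence 'wing' is /rɔnɛneg/ underlyingly.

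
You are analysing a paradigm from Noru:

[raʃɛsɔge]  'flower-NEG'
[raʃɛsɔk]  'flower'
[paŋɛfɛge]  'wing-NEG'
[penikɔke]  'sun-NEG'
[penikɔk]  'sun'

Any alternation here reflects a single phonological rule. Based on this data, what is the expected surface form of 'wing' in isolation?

[paŋɛfɛk]

The stem for 'flower' ends in [g] in [raʃɛsɔge] but [k] in [raʃɛsɔk].
If /k/ were underlying and a rule turned it into [g] before the NEG suffix, 'sun' would also alternate; but it has [k] in both [penikɔke] and [penikɔk].
The underlying segment must be /g/; voiced obstruents become voiceless word-finally, yielding [k] there.
The one attested form of 'wing', [paŋɛfɛge], shows underlying /paŋɛfɛg/. Applying the same rule word-finally gives [paŋɛfɛk].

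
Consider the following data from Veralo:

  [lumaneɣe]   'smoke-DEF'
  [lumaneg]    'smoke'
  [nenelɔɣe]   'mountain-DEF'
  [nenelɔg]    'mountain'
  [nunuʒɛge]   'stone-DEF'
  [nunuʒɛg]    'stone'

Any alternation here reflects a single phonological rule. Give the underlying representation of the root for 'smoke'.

The root 'smoke' surfaces as [lumaneɣe] and [lumaneg], with a stem-final [ɣ] ~ [g] alternation.
Compare 'stone', with invariant [g] in [nunuʒɛge] and [nunuʒɛg]: an analysis with underlying /g/ and a rule producing [ɣ] before the DEF suffix would wrongly predict alternation here too.
The alternation reflects word-final hardening: voiced fricatives become stops word-finally. /ɣ/ is underlying.

/lumaneɣ/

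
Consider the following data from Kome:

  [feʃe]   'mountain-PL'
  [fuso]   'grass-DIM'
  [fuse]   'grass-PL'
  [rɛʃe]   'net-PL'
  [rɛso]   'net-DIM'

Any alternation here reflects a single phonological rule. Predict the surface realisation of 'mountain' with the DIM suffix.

'net' shows [ʃ] ~ [s] at the end of the stem ([rɛʃe] vs [rɛso]).
Compare 'grass', with invariant [s] in [fuse] and [fuso]: an analysis with underlying /s/ and a rule producing [ʃ] before the PL suffix would wrongly predict alternation here too.
The alternation reflects depalatalization: palato-alveolar /ʃ/ becomes [s] when no front vowel follows. /ʃ/ is underlying.
From [feʃe] the stem 'mountain' is /feʃ/; when no front vowel follows this yields [feso].

[feso]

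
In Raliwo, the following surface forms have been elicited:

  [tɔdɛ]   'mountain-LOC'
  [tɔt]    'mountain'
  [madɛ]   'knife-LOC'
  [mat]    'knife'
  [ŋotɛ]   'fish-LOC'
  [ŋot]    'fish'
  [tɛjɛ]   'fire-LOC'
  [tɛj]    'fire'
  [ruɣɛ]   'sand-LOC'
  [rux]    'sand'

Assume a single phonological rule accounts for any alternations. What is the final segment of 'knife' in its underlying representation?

In [madɛ] and [mat] the final segment of 'knife' alternates: [d] ~ [t].
But 'fish' keeps [t] in both environments ([ŋotɛ], [ŋot]), so there is no rule changing /t/ to [d] before the LOC suffix.
The alternation reflects word-final obstruent devoicing: voiced obstruents become voiceless word-finally. /d/ is underlying.

/d/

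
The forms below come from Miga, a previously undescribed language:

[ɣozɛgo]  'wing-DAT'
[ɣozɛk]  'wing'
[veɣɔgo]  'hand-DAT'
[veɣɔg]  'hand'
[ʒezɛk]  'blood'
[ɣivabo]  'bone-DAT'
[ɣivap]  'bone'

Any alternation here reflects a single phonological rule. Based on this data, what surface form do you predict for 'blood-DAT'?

The stem for 'wing' ends in [g] in [ɣozɛgo] but [k] in [ɣozɛk].
The stem 'hand' ([veɣɔgo], [veɣɔg]) shows [g] unchanged in both environments, so [g] cannot be basic with [k] derived in isolation.
So /k/ is underlying, and a rule of intervocalic voicing — voiceless stops become voiced between vowels — gives [g].
From [ʒezɛk] the stem 'blood' is /ʒezɛk/; between vowels this yields [ʒezɛgo].

[ʒezɛgo]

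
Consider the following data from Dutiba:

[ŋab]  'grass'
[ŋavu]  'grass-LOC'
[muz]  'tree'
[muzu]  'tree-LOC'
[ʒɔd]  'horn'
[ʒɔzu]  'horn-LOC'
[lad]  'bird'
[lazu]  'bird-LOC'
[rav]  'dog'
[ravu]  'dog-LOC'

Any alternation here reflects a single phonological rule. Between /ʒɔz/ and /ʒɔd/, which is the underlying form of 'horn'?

In [ʒɔd] and [ʒɔzu] the final segment of 'horn' alternates: [d] ~ [z].
But 'tree' keeps [z] in both environments ([muz], [muzu]), so there is no rule changing /z/ to [d] in isolation.
Therefore /d/ is basic and [z] is derived by intervocalic spirantization (voiced stops become fricatives between vowels).

/ʒɔd/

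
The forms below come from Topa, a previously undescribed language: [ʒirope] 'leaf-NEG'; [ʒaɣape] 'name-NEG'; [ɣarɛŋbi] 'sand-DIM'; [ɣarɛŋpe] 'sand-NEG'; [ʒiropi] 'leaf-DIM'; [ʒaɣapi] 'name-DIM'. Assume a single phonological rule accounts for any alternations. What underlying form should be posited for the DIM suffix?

The DIM suffix surfaces as [-bi] and [-pi], depending on the final segment of the stem.
By contrast the NEG suffix keeps its initial [p] throughout — that segment must be underlying.
So the underlying form is /-bi/, and voiced stops become voiceless after a vowel.

/-bi/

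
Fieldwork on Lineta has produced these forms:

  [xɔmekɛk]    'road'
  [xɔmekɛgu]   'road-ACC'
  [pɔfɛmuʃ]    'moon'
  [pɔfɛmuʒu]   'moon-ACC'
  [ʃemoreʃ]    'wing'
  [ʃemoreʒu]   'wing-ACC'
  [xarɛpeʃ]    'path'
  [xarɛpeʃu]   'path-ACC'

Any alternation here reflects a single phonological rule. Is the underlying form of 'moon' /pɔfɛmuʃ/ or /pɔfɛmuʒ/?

The root 'moon' surfaces as [pɔfɛmuʃ] and [pɔfɛmuʒu], with a stem-final [ʃ] ~ [ʒ] alternation.
The stem 'path' ([xarɛpeʃ], [xarɛpeʃu]) shows [ʃ] unchanged in both environments, so [ʃ] cannot be basic with [ʒ] derived before the ACC suffix.
Therefore /ʒ/ is basic and [ʃ] is derived by word-final obstruent devoicing (voiced obstruents become voiceless word-finally).

/pɔfɛmuʒ/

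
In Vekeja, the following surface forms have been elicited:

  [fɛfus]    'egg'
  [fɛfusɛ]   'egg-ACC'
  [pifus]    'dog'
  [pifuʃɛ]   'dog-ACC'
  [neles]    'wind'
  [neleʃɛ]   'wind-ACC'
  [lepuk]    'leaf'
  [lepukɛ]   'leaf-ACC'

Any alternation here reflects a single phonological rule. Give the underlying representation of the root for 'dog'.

The stem for 'dog' ends in [s] in [pifus] but [ʃ] in [pifuʃɛ].
But 'egg' keeps [s] in both environments ([fɛfus], [fɛfusɛ]), so there is no rule changing /s/ to [ʃ] before the ACC suffix.
The underlying segment must be /ʃ/; palato-alveolar /ʃ/ becomes [s] when no front vowel follows, yielding [s] there.

/pifuʃ/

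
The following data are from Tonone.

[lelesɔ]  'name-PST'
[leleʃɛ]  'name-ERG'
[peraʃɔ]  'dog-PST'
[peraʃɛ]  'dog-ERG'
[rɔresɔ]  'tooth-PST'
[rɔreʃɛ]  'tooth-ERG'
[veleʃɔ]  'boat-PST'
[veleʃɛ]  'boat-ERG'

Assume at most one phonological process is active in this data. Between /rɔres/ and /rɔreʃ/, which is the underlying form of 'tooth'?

The root 'tooth' surfaces as [rɔresɔ] and [rɔreʃɛ], with a stem-final [s] ~ [ʃ] alternation.
The stem 'boat' ([veleʃɔ], [veleʃɛ]) shows [ʃ] unchanged in both environments, so [ʃ] cannot be basic with [s] derived before the PST suffix.
The alternation reflects palatalization before a front vowel: /s/ becomes palato-alveolar [ʃ] before a front vowel. /s/ is underlying.

/rɔres/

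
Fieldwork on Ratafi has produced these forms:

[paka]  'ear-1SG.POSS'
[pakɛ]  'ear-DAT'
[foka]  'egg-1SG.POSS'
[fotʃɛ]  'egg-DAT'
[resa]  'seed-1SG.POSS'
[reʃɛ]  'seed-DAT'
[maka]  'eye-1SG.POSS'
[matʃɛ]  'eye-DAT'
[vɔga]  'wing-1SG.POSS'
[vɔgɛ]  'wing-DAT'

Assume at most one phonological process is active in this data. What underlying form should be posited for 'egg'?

'egg' shows [k] ~ [tʃ] at the end of the stem ([foka] vs [fotʃɛ]).
But 'ear' keeps [k] in both environments ([paka], [pakɛ]), so there is no rule changing /k/ to [tʃ] before the DAT suffix.
The underlying segment must be /tʃ/; palato-alveolar /tʃ/ and /ʃ/ become [k] and [s] when no front vowel follows, yielding [k] there.
The underlying form of 'egg' is therefore /fotʃ/.

/fotʃ/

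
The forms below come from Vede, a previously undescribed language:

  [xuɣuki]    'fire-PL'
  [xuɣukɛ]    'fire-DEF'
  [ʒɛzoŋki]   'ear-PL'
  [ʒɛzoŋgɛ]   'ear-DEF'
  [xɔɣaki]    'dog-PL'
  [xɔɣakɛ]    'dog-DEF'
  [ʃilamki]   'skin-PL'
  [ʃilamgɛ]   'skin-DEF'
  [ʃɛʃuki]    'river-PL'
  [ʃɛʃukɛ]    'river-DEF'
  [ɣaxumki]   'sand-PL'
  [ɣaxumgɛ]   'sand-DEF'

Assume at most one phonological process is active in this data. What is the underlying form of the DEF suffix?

The DEF suffix surfaces as [-gɛ] and [-kɛ], depending on the final segment of the stem.
By contrast the PL suffix keeps its initial [k] throughout — that segment must be underlying.
So the underlying form is /-gɛ/, and voiced stops become voiceless after a vowel.

/-gɛ/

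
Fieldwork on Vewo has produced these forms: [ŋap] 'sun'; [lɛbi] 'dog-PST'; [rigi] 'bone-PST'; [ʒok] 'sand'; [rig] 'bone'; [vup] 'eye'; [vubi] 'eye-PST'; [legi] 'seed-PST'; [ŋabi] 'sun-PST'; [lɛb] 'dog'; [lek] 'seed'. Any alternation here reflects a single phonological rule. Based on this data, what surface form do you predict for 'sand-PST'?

The stem for 'seed' ends in [k] in [lek] but [g] in [legi].
But 'bone' keeps [g] in both environments ([rig], [rigi]), so there is no rule changing /g/ to [k] in isolation.
Therefore /k/ is basic and [g] is derived by intervocalic voicing (voiceless stops become voiced between vowels).
From [ʒok] the stem 'sand' is /ʒok/; between vowels this yields [ʒogi].

[ʒogi]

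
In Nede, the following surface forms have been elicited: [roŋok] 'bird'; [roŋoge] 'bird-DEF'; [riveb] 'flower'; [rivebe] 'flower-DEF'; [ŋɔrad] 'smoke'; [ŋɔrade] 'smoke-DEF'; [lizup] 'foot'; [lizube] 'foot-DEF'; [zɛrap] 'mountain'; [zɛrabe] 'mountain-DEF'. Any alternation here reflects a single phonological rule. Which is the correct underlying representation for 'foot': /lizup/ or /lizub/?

/lizup/

The stem for 'foot' ends in [p] in [lizup] but [b] in [lizube].
But 'flower' keeps [b] in both environments ([riveb], [rivebe]), so there is no rule changing /b/ to [p] in isolation.
The alternation reflects intervocalic voicing: voiceless stops become voiced between vowels. /p/ is underlying.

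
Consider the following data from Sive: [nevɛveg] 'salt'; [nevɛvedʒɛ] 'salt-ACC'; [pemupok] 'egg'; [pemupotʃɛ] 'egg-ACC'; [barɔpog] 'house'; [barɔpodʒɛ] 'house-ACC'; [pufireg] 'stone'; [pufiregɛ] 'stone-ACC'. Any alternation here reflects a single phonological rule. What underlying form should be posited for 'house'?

/barɔpodʒ/

In [barɔpog] and [barɔpodʒɛ] the final segment of 'house' alternates: [g] ~ [dʒ].
The stem 'stone' ([pufireg], [pufiregɛ]) shows [g] unchanged in both environments, so [g] cannot be basic with [dʒ] derived before the ACC suffix.
The underlying segment must be /dʒ/; palato-alveolar /tʃ/ and /dʒ/ become [k] and [g] when no front vowel follows, yielding [g] there.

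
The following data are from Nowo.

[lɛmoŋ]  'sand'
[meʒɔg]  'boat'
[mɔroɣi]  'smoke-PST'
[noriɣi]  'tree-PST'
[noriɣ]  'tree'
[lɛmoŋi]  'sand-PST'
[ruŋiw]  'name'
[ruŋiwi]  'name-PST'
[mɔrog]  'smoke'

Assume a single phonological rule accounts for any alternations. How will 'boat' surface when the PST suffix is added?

In [mɔrog] and [mɔroɣi] the final segment of 'smoke' alternates: [g] ~ [ɣ].
Compare 'tree', with invariant [ɣ] in [noriɣ] and [noriɣi]: an analysis with underlying /ɣ/ and a rule producing [g] in isolation would wrongly predict alternation here too.
So /g/ is underlying, and a rule of intervocalic spirantization — voiced stops become fricatives between vowels — gives [ɣ].
The one attested form of 'boat', [meʒɔg], shows underlying /meʒɔg/. Applying the same rule between vowels gives [meʒɔɣi].

[meʒɔɣi]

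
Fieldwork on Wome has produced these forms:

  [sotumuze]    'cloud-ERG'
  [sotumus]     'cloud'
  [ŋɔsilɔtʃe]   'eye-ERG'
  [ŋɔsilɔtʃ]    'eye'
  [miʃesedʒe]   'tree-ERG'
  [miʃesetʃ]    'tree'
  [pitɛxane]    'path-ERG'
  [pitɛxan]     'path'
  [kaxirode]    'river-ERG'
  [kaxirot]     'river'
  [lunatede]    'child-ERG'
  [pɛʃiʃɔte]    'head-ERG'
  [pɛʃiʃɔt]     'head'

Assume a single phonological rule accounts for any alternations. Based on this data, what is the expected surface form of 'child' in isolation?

The root 'river' surfaces as [kaxirode] and [kaxirot], with a stem-final [d] ~ [t] alternation.
But 'head' keeps [t] in both environments ([pɛʃiʃɔte], [pɛʃiʃɔt]), so there is no rule changing /t/ to [d] before the ERG suffix.
So /d/ is underlying, and a rule of word-final obstruent devoicing — voiced obstruents become voiceless word-finally — gives [t].
The one attested form of 'child', [lunatede], shows underlying /lunated/. Applying the same rule word-finally gives [lunatet].

[lunatet]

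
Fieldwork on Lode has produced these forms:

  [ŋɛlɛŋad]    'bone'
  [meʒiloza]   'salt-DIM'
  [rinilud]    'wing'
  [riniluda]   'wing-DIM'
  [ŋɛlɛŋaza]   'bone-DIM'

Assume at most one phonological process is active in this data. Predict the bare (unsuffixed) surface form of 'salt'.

'bone' shows [z] ~ [d] at the end of the stem ([ŋɛlɛŋaza] vs [ŋɛlɛŋad]).
Compare 'wing', with invariant [d] in [riniluda] and [rinilud]: an analysis with underlying /d/ and a rule producing [z] before the DIM suffix would wrongly predict alternation here too.
So /z/ is underlying, and a rule of word-final hardening — voiced fricatives become stops word-finally — gives [d].
From [meʒiloza] the stem 'salt' is /meʒiloz/; word-finally this yields [meʒilod].

[meʒilod]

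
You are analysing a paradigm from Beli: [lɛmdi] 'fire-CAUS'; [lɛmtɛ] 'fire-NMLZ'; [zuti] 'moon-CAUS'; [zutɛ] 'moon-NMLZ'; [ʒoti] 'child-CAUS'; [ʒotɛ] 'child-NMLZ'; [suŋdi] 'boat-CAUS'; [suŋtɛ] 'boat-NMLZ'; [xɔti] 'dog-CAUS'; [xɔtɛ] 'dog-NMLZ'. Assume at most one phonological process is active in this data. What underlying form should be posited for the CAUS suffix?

The CAUS suffix surfaces as [-di] and [-ti], depending on the final segment of the stem.
By contrast the NMLZ suffix keeps its initial [t] throughout — that segment must be underlying.
The CAUS suffix is therefore /-di/ underlyingly, with post-vocalic devoicing: voiced stops become voiceless after a vowel.

/-di/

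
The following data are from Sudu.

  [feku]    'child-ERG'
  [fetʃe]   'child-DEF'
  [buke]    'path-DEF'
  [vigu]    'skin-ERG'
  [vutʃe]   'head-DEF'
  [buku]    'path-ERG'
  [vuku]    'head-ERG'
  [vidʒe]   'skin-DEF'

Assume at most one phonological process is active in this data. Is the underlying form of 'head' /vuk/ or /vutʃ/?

/vutʃ/

The stem for 'head' ends in [tʃ] in [vutʃe] but [k] in [vuku].
But 'path' keeps [k] in both environments ([buke], [buku]), so there is no rule changing /k/ to [tʃ] before the DEF suffix.
Therefore /tʃ/ is basic and [k] is derived by depalatalization (palato-alveolar /tʃ/ and /dʒ/ become [k] and [g] when no front vowel follows).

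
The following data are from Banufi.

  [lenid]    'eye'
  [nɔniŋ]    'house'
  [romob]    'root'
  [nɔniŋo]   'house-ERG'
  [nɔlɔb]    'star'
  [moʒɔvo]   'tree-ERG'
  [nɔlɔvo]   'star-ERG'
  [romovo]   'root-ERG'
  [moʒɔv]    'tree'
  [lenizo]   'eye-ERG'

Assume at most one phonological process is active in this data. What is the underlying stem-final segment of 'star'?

/b/

The root 'star' surfaces as [nɔlɔb] and [nɔlɔvo], with a stem-final [b] ~ [v] alternation.
Compare 'tree', with invariant [v] in [moʒɔv] and [moʒɔvo]: an analysis with underlying /v/ and a rule producing [b] in isolation would wrongly predict alternation here too.
The alternation reflects intervocalic spirantization: voiced stops become fricatives between vowels. /b/ is underlying.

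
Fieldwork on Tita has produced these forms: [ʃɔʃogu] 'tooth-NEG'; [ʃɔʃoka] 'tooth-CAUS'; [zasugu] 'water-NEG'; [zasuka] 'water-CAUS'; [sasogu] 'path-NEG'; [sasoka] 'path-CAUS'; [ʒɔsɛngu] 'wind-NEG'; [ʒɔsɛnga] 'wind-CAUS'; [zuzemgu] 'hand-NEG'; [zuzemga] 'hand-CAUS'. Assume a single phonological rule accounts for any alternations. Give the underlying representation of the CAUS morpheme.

The CAUS morpheme has two allomorphs, [-ga] and [-ka].
By contrast the NEG suffix keeps its initial [g] throughout — that segment must be underlying.
So the underlying form is /-ka/, and voiceless stops become voiced after a nasal.

/-ka/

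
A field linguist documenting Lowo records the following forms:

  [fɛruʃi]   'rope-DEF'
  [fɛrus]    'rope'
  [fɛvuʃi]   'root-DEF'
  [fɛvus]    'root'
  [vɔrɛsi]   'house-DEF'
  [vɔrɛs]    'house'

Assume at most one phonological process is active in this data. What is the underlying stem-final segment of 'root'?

The root 'root' surfaces as [fɛvuʃi] and [fɛvus], with a stem-final [ʃ] ~ [s] alternation.
The stem 'house' ([vɔrɛsi], [vɔrɛs]) shows [s] unchanged in both environments, so [s] cannot be basic with [ʃ] derived before the DEF suffix.
The underlying segment must be /ʃ/; palato-alveolar /ʃ/ becomes [s] when no front vowel follows, yielding [s] there.

/ʃ/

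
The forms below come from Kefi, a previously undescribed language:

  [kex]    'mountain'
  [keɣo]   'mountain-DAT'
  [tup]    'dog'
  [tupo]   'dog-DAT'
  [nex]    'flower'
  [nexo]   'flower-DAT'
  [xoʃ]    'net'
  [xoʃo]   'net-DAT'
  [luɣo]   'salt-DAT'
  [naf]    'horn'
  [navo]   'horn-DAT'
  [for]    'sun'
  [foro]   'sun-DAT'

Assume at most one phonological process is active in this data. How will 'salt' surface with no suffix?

[lux]

The root 'mountain' surfaces as [kex] and [keɣo], with a stem-final [x] ~ [ɣ] alternation.
Compare 'flower', with invariant [x] in [nex] and [nexo]: an analysis with underlying /x/ and a rule producing [ɣ] before the DAT suffix would wrongly predict alternation here too.
The alternation reflects word-final obstruent devoicing: voiced obstruents become voiceless word-finally. /ɣ/ is underlying.
From [luɣo] the stem 'salt' is /luɣ/; word-finally this yields [lux].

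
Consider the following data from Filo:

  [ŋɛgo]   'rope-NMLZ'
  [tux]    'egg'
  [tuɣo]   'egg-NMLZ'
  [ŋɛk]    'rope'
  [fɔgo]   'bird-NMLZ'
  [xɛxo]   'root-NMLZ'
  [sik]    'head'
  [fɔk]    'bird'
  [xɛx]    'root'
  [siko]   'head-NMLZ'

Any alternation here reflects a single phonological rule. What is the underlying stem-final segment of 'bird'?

In [fɔgo] and [fɔk] the final segment of 'bird' alternates: [g] ~ [k].
But 'head' keeps [k] in both environments ([siko], [sik]), so there is no rule changing /k/ to [g] before the NMLZ suffix.
The underlying segment must be /g/; voiced obstruents become voiceless word-finally, yielding [k] there.

/g/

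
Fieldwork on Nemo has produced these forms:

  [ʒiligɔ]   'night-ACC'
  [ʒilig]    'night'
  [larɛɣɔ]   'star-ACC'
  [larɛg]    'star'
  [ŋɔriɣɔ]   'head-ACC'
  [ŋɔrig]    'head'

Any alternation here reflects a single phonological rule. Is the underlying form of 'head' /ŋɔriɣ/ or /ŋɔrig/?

/ŋɔriɣ/

The root 'head' surfaces as [ŋɔriɣɔ] and [ŋɔrig], with a stem-final [ɣ] ~ [g] alternation.
Compare 'night', with invariant [g] in [ʒiligɔ] and [ʒilig]: an analysis with underlying /g/ and a rule producing [ɣ] before the ACC suffix would wrongly predict alternation here too.
The underlying segment must be /ɣ/; voiced fricatives become stops word-finally, yielding [g] there.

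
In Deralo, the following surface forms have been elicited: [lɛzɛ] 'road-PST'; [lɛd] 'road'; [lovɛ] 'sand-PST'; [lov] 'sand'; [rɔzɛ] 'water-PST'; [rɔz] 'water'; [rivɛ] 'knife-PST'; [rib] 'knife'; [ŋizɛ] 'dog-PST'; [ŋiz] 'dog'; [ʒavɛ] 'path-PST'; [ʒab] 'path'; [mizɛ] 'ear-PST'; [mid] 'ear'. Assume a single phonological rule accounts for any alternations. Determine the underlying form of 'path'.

/ʒab/

In [ʒavɛ] and [ʒab] the final segment of 'path' alternates: [v] ~ [b].
Compare 'sand', with invariant [v] in [lovɛ] and [lov]: an analysis with underlying /v/ and a rule producing [b] in isolation would wrongly predict alternation here too.
The alternation reflects intervocalic spirantization: voiced stops become fricatives between vowels. /b/ is underlying.
Hence 'path' is /ʒab/ underlyingly.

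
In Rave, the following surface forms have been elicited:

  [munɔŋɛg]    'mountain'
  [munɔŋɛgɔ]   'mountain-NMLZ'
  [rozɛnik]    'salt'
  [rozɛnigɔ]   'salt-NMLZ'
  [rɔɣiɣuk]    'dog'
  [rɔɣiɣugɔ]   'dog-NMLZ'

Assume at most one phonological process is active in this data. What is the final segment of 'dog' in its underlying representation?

/k/

'dog' shows [k] ~ [g] at the end of the stem ([rɔɣiɣuk] vs [rɔɣiɣugɔ]).
But 'mountain' keeps [g] in both environments ([munɔŋɛg], [munɔŋɛgɔ]), so there is no rule changing /g/ to [k] in isolation.
Therefore /k/ is basic and [g] is derived by intervocalic voicing (voiceless stops become voiced between vowels).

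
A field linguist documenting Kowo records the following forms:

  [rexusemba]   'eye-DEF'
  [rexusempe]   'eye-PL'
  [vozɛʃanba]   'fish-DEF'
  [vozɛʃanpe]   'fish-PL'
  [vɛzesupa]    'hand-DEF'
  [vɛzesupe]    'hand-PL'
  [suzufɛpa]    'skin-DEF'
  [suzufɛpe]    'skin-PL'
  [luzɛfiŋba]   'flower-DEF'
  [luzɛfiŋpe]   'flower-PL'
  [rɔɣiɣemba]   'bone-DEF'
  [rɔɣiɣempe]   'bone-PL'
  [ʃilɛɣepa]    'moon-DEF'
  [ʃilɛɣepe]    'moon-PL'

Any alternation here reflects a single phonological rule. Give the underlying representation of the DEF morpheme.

The DEF suffix surfaces as [-ba] and [-pa], depending on the final segment of the stem.
By contrast the PL suffix keeps its initial [p] throughout — that segment must be underlying.
The DEF suffix is therefore /-ba/ underlyingly, with post-vocalic devoicing: voiced stops become voiceless after a vowel.

/-ba/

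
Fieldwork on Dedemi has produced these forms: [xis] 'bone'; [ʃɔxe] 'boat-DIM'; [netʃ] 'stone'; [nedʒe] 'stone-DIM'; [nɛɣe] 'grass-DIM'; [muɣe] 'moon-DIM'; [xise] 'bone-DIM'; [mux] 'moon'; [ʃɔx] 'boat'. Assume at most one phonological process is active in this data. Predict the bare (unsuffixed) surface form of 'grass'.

[nɛx]

In [mux] and [muɣe] the final segment of 'moon' alternates: [x] ~ [ɣ].
If /x/ were underlying and a rule turned it into [ɣ] before the DIM suffix, 'boat' would also alternate; but it has [x] in both [ʃɔx] and [ʃɔxe].
So /ɣ/ is underlying, and a rule of word-final obstruent devoicing — voiced obstruents become voiceless word-finally — gives [x].
From [nɛɣe] the stem 'grass' is /nɛɣ/; word-finally this yields [nɛx].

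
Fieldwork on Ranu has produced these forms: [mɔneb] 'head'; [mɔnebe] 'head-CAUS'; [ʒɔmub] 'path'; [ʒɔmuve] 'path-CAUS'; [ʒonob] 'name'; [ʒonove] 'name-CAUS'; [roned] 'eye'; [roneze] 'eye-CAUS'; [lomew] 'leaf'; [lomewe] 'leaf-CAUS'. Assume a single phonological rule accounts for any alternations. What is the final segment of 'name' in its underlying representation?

The root 'name' surfaces as [ʒonob] and [ʒonove], with a stem-final [b] ~ [v] alternation.
Compare 'head', with invariant [b] in [mɔneb] and [mɔnebe]: an analysis with underlying /b/ and a rule producing [v] before the CAUS suffix would wrongly predict alternation here too.
The alternation reflects word-final hardening: voiced fricatives become stops word-finally. /v/ is underlying.

/v/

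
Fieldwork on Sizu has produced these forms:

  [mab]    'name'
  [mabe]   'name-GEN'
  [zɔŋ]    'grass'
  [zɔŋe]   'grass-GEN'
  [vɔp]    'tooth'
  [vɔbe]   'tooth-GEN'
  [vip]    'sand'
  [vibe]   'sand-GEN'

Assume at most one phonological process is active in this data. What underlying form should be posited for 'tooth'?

/vɔp/

The stem for 'tooth' ends in [p] in [vɔp] but [b] in [vɔbe].
But 'name' keeps [b] in both environments ([mab], [mabe]), so there is no rule changing /b/ to [p] in isolation.
The alternation reflects intervocalic voicing: voiceless stops become voiced between vowels. /p/ is underlying.
The underlying form of 'tooth' is therefore /vɔp/.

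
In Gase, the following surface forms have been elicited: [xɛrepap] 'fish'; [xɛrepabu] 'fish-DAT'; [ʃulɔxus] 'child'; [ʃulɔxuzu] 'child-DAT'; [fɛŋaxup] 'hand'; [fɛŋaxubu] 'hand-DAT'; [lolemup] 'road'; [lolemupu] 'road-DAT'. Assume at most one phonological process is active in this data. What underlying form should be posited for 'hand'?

/fɛŋaxub/

The stem for 'hand' ends in [p] in [fɛŋaxup] but [b] in [fɛŋaxubu].
The stem 'road' ([lolemup], [lolemupu]) shows [p] unchanged in both environments, so [p] cannot be basic with [b] derived before the DAT suffix.
The underlying segment must be /b/; voiced obstruents become voiceless word-finally, yielding [p] there.
Hence 'hand' is /fɛŋaxub/ underlyingly.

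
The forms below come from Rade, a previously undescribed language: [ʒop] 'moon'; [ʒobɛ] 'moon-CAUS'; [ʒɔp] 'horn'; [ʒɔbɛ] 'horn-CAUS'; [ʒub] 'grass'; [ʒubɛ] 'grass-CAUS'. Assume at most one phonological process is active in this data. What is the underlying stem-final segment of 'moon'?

The root 'moon' surfaces as [ʒop] and [ʒobɛ], with a stem-final [p] ~ [b] alternation.
The stem 'grass' ([ʒub], [ʒubɛ]) shows [b] unchanged in both environments, so [b] cannot be basic with [p] derived in isolation.
The alternation reflects intervocalic voicing: voiceless stops become voiced between vowels. /p/ is underlying.

/p/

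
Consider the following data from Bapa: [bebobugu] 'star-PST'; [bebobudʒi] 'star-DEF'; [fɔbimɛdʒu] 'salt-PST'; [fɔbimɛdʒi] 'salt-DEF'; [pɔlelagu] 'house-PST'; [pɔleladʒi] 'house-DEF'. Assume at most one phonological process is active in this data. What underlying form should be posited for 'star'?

/bebobug/

The stem for 'star' ends in [g] in [bebobugu] but [dʒ] in [bebobudʒi].
If /dʒ/ were underlying and a rule turned it into [g] before the PST suffix, 'salt' would also alternate; but it has [dʒ] in both [fɔbimɛdʒu] and [fɔbimɛdʒi].
The underlying segment must be /g/; /g/ becomes palato-alveolar [dʒ] before a front vowel, yielding [dʒ] there.
The underlying form of 'star' is therefore /bebobug/.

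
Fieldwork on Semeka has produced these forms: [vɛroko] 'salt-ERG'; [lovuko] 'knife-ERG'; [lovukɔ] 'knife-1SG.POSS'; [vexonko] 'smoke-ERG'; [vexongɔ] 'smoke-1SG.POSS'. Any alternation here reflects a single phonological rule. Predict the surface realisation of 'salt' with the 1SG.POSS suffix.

[vɛrokɔ]

The 1SG.POSS morpheme has two allomorphs, [-gɔ] and [-kɔ].
The ERG suffix, which begins with [k], is invariant after every stem; so [k] is not altered by any rule here.
So the underlying form is /-gɔ/, and voiced stops become voiceless after a vowel.
After 'salt', which ends in a vowel, the suffix surfaces as [-kɔ], giving [vɛrokɔ].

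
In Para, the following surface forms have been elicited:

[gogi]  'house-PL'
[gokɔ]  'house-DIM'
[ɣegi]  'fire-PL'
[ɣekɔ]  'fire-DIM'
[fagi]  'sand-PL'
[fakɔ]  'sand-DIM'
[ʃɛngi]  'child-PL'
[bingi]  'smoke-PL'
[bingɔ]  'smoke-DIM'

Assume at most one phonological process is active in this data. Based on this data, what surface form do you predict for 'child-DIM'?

[ʃɛngɔ]

The DIM suffix surfaces as [-gɔ] and [-kɔ], depending on the final segment of the stem.
By contrast the PL suffix keeps its initial [g] throughout — that segment must be underlying.
So the underlying form is /-kɔ/, and voiceless stops become voiced after a nasal.
After 'child', which ends in a nasal, the suffix surfaces as [-gɔ], giving [ʃɛngɔ].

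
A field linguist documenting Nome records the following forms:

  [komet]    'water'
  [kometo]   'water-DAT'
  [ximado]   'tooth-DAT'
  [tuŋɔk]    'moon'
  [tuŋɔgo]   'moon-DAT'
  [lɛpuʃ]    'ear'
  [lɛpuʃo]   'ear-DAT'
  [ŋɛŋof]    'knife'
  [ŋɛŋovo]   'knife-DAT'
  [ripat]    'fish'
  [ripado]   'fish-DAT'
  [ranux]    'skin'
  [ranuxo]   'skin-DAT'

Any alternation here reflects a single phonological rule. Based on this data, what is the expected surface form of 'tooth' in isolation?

The stem for 'fish' ends in [t] in [ripat] but [d] in [ripado].
Compare 'water', with invariant [t] in [komet] and [kometo]: an analysis with underlying /t/ and a rule producing [d] before the DAT suffix would wrongly predict alternation here too.
The underlying segment must be /d/; voiced obstruents become voiceless word-finally, yielding [t] there.
From [ximado] the stem 'tooth' is /ximad/; word-finally this yields [ximat].

[ximat]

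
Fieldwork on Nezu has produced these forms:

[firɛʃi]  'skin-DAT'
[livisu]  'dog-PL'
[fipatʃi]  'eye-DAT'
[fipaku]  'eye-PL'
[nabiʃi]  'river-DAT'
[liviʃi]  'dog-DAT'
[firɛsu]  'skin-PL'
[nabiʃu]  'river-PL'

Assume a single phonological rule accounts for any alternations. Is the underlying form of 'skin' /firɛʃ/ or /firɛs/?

'skin' shows [s] ~ [ʃ] at the end of the stem ([firɛsu] vs [firɛʃi]).
The stem 'river' ([nabiʃu], [nabiʃi]) shows [ʃ] unchanged in both environments, so [ʃ] cannot be basic with [s] derived before the PL suffix.
The underlying segment must be /s/; /k/ and /s/ become palato-alveolar [tʃ] and [ʃ] before a front vowel, yielding [ʃ] there.

/firɛs/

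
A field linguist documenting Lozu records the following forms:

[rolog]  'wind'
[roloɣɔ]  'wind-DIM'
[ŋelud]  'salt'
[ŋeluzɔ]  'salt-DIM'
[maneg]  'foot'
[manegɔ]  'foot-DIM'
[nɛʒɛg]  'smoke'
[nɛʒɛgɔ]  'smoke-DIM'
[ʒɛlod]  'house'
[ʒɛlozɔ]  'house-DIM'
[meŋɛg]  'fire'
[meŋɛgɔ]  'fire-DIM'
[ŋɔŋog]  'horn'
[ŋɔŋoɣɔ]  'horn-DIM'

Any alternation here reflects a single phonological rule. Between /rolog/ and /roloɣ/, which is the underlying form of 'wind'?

/roloɣ/

The root 'wind' surfaces as [rolog] and [roloɣɔ], with a stem-final [g] ~ [ɣ] alternation.
But 'foot' keeps [g] in both environments ([maneg], [manegɔ]), so there is no rule changing /g/ to [ɣ] before the DIM suffix.
The underlying segment must be /ɣ/; voiced fricatives become stops word-finally, yielding [g] there.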